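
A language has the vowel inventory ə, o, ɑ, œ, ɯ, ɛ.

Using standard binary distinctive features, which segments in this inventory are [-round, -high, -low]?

First, the [-round] segments are /ə, ɑ, ɯ, ɛ/.
Among these, [-high] gives /ə, ɑ, ɛ/.
Of those, [-low] leaves /ə, ɛ/.

ə, ɛ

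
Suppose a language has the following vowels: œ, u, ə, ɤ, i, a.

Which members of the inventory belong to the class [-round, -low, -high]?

Checking each segment against [-round], [-low], [-high]: /ə/ (mid central vowel (schwa)), /ɤ/ (mid back unrounded tense vowel) satisfy every feature; every other segment in the inventory fails at least one.

ə, ɤ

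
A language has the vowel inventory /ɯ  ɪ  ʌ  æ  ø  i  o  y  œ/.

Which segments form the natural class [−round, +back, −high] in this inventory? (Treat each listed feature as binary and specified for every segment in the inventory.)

Eliminate segments failing any feature: /ɯ/ is [+high]; /ɪ, æ, i/ are [−back]; /ø, o, y, œ/ are [+round]. The remaining /ʌ/ satisfy [−round], [+back], [−high].

ʌ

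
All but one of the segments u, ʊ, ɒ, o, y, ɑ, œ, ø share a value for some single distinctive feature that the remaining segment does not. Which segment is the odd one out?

[round] groups all but one: /ɒ, o, ʊ, y, œ, u, ø/ share [+round] while /ɑ/ (low back unrounded vowel) alone is [−round]. Removing any other segment would not leave a single-feature class that excludes it.

ɑ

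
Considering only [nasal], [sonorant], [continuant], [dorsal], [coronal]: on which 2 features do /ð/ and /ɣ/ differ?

[coronal], [dorsal]

The two segments share [−nasal], [−sonorant], [+continuant]. The only features from the list on which they differ: /ð/ is [+coronal] while /ɣ/ is [−coronal]; /ð/ is [−dorsal] while /ɣ/ is [+dorsal].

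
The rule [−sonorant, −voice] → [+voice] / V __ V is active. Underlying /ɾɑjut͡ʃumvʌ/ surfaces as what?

[ɾɑjud͡ʒumvʌ]

/t͡ʃ/ satisfies [−sonorant, −voice] and sits in V __ V. The [+voice] counterpart of the voiceless postalveolar affricate is /d͡ʒ/. Other segments in /ɾɑjut͡ʃumvʌ/ either fail the structural description or are not in the environment, so the surface form is [ɾɑjud͡ʒumvʌ].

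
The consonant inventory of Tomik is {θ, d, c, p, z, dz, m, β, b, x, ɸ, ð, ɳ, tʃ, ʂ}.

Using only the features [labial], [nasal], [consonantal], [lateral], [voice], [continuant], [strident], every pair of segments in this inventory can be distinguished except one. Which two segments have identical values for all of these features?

Both /θ/ and /x/ are [−labial], [−nasal], [+consonantal], [−lateral], [−voice], [+continuant], [−strident]. Since the list omits [coronal] and [dorsal] — which do distinguish the voiceless dental fricative from the voiceless velar fricative — this pair collapses; all other pairs remain distinct.

θ, x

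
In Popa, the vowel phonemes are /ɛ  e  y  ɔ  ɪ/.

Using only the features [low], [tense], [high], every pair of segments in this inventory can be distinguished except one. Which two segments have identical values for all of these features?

On the given features, /ɛ/ and /ɔ/ have an identical profile: [-low], [-tense], [-high]. No other two segments in the inventory coincide on all 3 features. (They do differ in [labial], [round] and [back], which are not among the given features.)

ɛ, ɔ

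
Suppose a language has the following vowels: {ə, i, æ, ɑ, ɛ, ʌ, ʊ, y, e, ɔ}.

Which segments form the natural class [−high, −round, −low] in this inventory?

Eliminate segments failing any feature: /i, ʊ, y/ are [+high]; /æ, ɑ/ are [+low]; /ɔ/ is [+round]. The remaining /ə, ɛ, ʌ, e/ satisfy [−high], [−round], [−low].

ə, ɛ, ʌ, e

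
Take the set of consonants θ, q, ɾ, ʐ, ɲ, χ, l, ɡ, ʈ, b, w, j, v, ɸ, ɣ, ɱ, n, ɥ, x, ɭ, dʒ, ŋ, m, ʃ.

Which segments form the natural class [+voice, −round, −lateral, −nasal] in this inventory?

Eliminate segments failing any feature: /θ, q, χ, ʈ, ɸ, x, ʃ/ are [−voice]; /ɲ, ɱ, n, ŋ, m/ are [+nasal]; /l, ɭ/ are [+lateral]; /w, ɥ/ are [+round]. The remaining /ɾ, ʐ, ɡ, b, j, v, ɣ, dʒ/ satisfy [+voice], [−round], [−lateral], [−nasal].

ɾ, ʐ, ɡ, b, j, v, ɣ, dʒ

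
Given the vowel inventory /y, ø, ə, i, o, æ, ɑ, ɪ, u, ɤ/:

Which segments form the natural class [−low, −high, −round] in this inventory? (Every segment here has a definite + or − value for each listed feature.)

Among the inventory, the [−low] segments are /y, ø, ə, i, o, ɪ, u, ɤ/.
Intersecting with [−high] gives /ø, ə, o, ɤ/.
Within that set, [−round] leaves /ə, ɤ/.

ə, ɤ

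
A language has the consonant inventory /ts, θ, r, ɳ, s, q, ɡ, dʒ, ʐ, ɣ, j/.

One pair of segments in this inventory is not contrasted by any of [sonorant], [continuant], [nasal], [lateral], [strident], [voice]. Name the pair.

j, r

On the given features, /j/ and /r/ have an identical profile: [+sonorant], [+continuant], [-nasal], [-lateral], [-strident], [+voice]. No other two segments in the inventory coincide on all 6 features. (They do differ in [dorsal], which is not among the given features.)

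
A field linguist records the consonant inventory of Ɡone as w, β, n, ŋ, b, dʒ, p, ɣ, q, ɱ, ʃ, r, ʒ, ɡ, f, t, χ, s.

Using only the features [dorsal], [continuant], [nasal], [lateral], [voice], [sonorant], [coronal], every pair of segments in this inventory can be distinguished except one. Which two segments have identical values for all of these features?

ʃ, s

/ʃ/ (voiceless postalveolar fricative) and /s/ (voiceless alveolar fricative) are both [−dorsal], [+continuant], [−nasal], [−lateral], [−voice], [−sonorant], [+coronal], so none of the listed features separates them. (They do differ in [anterior] and [distributed], which are not among the given features.) Every other pair in the inventory differs on at least one listed feature.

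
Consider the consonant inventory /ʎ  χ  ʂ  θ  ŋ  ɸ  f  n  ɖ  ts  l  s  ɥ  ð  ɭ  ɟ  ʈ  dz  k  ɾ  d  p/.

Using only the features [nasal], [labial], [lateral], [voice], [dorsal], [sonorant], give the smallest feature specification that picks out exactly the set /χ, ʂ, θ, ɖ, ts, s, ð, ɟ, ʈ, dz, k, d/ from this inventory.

The class [−sonorant], [−labial] has exactly /χ, ʂ, θ, ɖ, ts, s, ð, ɟ, ʈ, dz, k, d/ as its extension in this inventory. No smaller conjunction from the listed features achieves this: [−labial] alone would also admit /ʎ, ŋ, n, l, …/; [−sonorant] alone would also admit /ɸ, f, p/; and checking the remaining single features turns up none with this extension.

[−sonorant, −labial]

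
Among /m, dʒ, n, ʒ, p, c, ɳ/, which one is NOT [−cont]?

/ʒ/ is the voiced postalveolar fricative, which is [+continuant]; the rest — /ɳ, n, c, m, p, dʒ/ — are [−continuant].

ʒ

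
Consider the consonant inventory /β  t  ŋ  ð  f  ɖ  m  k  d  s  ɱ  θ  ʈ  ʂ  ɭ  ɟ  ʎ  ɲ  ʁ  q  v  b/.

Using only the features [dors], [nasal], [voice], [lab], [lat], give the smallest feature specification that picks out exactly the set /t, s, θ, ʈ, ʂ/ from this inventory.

/t, s, θ, ʈ, ʂ/ are all [-voice], [-labial], [-dorsal], and no other segment in the inventory matches all three values. Dropping any one of them over-generates: [-labial, -dorsal] alone would also admit /ð, ɖ, d, ɭ/; [-voice, -dorsal] alone would also admit /f/; [-voice, -labial] alone would also admit /k, q/. No other combination of two listed features picks out exactly this set either, so fewer than three features will not do.

[-voice, -lab, -dors]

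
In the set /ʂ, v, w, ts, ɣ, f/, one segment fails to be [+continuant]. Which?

ts

Every segment except /ts/ is [+continuant]. /ts/ (voiceless alveolar affricate) is [−continuant], so it is the exception.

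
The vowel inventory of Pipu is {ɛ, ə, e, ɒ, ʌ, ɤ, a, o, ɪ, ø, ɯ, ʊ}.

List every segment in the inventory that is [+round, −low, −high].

Checking each segment against [+round], [−low], [−high]: /o/ (mid back rounded tense vowel), /ø/ (mid front rounded tense vowel) satisfy every feature; every other segment in the inventory fails at least one.

o, ø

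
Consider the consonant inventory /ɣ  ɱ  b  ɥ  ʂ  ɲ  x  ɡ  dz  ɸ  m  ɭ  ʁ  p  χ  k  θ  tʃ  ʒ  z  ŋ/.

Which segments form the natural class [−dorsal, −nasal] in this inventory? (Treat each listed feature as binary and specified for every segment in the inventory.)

b, ʂ, dz, ɸ, ɭ, p, θ, tʃ, ʒ, z

Eliminate segments failing any feature: /ɣ, ɥ, ɲ, x, ɡ, ʁ, χ, k, ŋ/ are [+dorsal]; /ɱ, m/ are [+nasal]. The remaining /b, ʂ, dz, ɸ, ɭ, p, θ, tʃ, ʒ, z/ satisfy [−dorsal], [−nasal].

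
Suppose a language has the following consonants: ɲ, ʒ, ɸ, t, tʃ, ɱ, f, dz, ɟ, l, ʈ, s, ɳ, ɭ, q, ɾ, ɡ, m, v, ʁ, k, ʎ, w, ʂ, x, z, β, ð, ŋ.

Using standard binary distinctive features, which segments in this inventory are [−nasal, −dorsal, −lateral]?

The [−nasal] segments are /ʒ, ɸ, t, tʃ, f, dz, ɟ, l, ʈ, s, ɭ, q, ɾ, ɡ, v, ʁ, k, ʎ, w, ʂ, x, z, β, ð/.
Intersecting with [−dorsal] gives /ʒ, ɸ, t, tʃ, f, dz, l, ʈ, s, ɭ, ɾ, v, ʂ, z, β, ð/.
Within that set, [−lateral] leaves /ʒ, ɸ, t, tʃ, f, dz, ʈ, s, ɾ, v, ʂ, z, β, ð/.

ʒ, ɸ, t, tʃ, f, dz, ʈ, s, ɾ, v, ʂ, z, β, ð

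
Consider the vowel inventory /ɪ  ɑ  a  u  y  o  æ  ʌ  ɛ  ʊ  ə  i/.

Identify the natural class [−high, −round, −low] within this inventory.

Among the inventory, the [−high] segments are /ɑ, a, o, æ, ʌ, ɛ, ə/.
Then [−round] gives /ɑ, a, æ, ʌ, ɛ, ə/.
Among these, [−low] leaves /ʌ, ɛ, ə/.

ʌ, ɛ, ə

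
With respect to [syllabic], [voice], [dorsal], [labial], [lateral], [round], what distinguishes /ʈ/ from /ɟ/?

[voice], [dorsal]

The two segments share [−syllabic], [−labial], [−lateral], [−round]. The only features from the list on which they differ: /ʈ/ is [−voice] while /ɟ/ is [+voice]; /ʈ/ is [−dorsal] while /ɟ/ is [+dorsal].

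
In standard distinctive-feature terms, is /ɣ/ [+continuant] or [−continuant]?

/ɣ/ is the voiced velar fricative. The feature [continuant] marks segments produced without complete oral closure; /ɣ/ has this property, so it is [+continuant].

[+continuant]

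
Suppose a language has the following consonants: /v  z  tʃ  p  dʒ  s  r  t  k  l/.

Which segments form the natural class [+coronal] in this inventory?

The [+coronal] segments here are /z, tʃ, dʒ, s, r, t, l/; the remaining /v, p, k/ are [−coronal].

z, tʃ, dʒ, s, r, t, l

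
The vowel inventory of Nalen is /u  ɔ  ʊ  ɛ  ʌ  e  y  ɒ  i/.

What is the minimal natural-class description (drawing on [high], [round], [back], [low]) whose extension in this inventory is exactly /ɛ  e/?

[−high, −back]

Every target segment is [−high], [−back]; each remaining inventory member fails at least one of these. Each conjunct is needed — [−back] alone would also admit /y, i/; [−high] alone would also admit /ɔ, ʌ, ɒ/ — and no other single listed feature has exactly this extension, so two is the minimum.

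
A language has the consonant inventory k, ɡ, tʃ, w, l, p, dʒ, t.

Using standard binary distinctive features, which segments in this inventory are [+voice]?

The feature [voice] marks segments produced with vocal-fold vibration. In this inventory /ɡ, w, l, dʒ/ have that property, so they are [+voice]; /k, tʃ, p, t/ are [−voice].

ɡ, w, l, dʒ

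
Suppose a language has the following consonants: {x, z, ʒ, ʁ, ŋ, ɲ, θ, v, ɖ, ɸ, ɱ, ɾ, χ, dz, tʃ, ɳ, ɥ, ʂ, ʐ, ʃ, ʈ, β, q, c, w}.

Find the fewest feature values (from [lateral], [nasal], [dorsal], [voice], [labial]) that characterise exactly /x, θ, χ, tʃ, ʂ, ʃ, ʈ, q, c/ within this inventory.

[−voice, −labial]

Every target segment is [−voice], [−labial]; each remaining inventory member fails at least one of these. Each conjunct is needed — [−labial] alone would also admit /z, ʒ, ʁ, ŋ, …/; [−voice] alone would also admit /ɸ/ — and no other single listed feature has exactly this extension, so two is the minimum.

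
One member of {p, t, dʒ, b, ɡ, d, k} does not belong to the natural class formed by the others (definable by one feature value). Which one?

dʒ

/t, d, b, p, ɡ, k/ are all [−delayed release], but /dʒ/ (voiced postalveolar affricate) is [+delayed release]. No other single segment can be removed to leave a set sharing one feature value that the removed segment lacks, so /dʒ/ is the odd one out.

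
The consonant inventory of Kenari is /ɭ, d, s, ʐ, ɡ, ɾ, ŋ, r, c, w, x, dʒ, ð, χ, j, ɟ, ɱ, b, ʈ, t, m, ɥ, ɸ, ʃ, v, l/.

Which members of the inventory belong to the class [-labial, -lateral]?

Among the inventory, the [-labial] segments are /ɭ, d, s, ʐ, ɡ, ɾ, ŋ, r, c, x, dʒ, ð, χ, j, ɟ, ʈ, t, ʃ, l/.
Then [-lateral] leaves /d, s, ʐ, ɡ, ɾ, ŋ, r, c, x, dʒ, ð, χ, j, ɟ, ʈ, t, ʃ/.

d, s, ʐ, ɡ, ɾ, ŋ, r, c, x, dʒ, ð, χ, j, ɟ, ʈ, t, ʃ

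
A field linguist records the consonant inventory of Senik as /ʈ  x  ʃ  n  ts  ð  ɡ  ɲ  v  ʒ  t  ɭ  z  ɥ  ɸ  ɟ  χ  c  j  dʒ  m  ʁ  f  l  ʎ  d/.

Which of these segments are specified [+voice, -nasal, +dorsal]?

ɡ, ɥ, ɟ, j, ʁ, ʎ

Checking each segment against [+voice], [-nasal], [+dorsal]: /ɡ/ (voiced velar stop), /ɥ/ (labial-palatal glide), /ɟ/ (voiced palatal stop), /j/ (palatal glide), /ʁ/ (voiced uvular fricative), /ʎ/ (palatal lateral approximant) satisfy every feature; every other segment in the inventory fails at least one.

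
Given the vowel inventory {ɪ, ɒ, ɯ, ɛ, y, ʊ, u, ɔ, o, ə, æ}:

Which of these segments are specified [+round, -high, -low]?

ɔ, o

First, the [+round] segments are /ɒ, y, ʊ, u, ɔ, o/.
Of those, [-high] gives /ɒ, ɔ, o/.
Of those, [-low] leaves /ɔ, o/.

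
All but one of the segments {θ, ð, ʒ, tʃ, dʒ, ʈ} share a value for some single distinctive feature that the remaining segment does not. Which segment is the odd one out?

The remaining segments after removing /ʈ/ share [+distributed]; /ʈ/ (voiceless retroflex stop) is [−distributed]. For every other candidate removal, the leftover set fails to share any single feature value that the removed segment lacks.

ʈ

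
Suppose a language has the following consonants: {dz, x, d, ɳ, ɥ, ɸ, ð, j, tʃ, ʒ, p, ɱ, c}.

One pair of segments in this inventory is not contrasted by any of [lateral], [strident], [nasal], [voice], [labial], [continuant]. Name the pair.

Both /j/ and /ð/ are [-lateral], [-strident], [-nasal], [+voice], [-labial], [+continuant]. Since the list omits [sonorant] and [dorsal] — which do distinguish the palatal glide from the voiced dental fricative — this pair collapses; all other pairs remain distinct.

j, ð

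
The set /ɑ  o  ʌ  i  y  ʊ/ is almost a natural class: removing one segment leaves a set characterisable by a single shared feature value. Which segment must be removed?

ɑ

/o, y, ʊ, i, ʌ/ are all [−low], but /ɑ/ (low back unrounded vowel) is [+low]. No other single segment can be removed to leave a set sharing one feature value that the removed segment lacks, so /ɑ/ is the odd one out.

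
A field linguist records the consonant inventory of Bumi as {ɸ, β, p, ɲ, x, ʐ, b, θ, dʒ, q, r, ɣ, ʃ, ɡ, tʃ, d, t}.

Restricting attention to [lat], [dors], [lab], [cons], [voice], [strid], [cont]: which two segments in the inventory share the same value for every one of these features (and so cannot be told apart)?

On the given features, /ɲ/ and /ɡ/ have an identical profile: [-lateral], [+dorsal], [-labial], [+consonantal], [+voice], [-strident], [-continuant]. No other two segments in the inventory coincide on all 7 features. (They do differ in [sonorant], [nasal] and [back], which are not among the given features.)

ɲ, ɡ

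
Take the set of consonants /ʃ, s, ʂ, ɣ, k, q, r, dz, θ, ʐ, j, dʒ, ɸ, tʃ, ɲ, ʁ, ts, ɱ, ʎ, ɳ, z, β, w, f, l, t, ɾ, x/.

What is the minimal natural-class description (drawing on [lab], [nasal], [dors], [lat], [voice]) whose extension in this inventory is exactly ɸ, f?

[−voice, +lab]

The class [−voice], [+labial] has exactly /ɸ, f/ as its extension in this inventory. No smaller conjunction from the listed features achieves this: [+labial] alone would also admit /ɱ, β, w/; [−voice] alone would also admit /ʃ, s, ʂ, k, …/; and checking the remaining single features turns up none with this extension.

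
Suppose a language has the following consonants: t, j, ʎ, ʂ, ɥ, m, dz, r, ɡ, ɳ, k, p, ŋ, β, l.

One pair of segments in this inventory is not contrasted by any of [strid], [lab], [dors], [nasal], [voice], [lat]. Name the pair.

Both /j/ and /ɡ/ are [-strident], [-labial], [+dorsal], [-nasal], [+voice], [-lateral]. Since the list omits [sonorant], [continuant] and [back] — which do distinguish the palatal glide from the voiced velar stop — this pair collapses; all other pairs remain distinct.

j, ɡ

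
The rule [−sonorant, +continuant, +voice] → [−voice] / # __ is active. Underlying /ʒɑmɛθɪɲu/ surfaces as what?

[ʃɑmɛθɪɲu]

The only segment in the rule's environment that also matches [−sonorant, +continuant, +voice] is /ʒ/. Applying [−voice] turns the voiced postalveolar fricative into /ʃ/ (voiceless postalveolar fricative), giving [ʃɑmɛθɪɲu].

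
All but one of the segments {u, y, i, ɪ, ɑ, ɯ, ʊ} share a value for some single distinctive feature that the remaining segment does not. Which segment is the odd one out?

/i, u, ɯ, ʊ, y, ɪ/ are all [+high], but /ɑ/ (low back unrounded vowel) is [-high]. No other single segment can be removed to leave a set sharing one feature value that the removed segment lacks, so /ɑ/ is the odd one out.

ɑ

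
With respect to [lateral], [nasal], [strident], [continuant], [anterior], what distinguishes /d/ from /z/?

[continuant], [strident]

The two segments share [-lateral], [-nasal], [+anterior]. The only features from the list on which they differ: /d/ is [-continuant] while /z/ is [+continuant]; /d/ is [-strident] while /z/ is [+strident].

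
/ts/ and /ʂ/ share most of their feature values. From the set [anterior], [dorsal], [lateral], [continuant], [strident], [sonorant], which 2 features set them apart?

The two segments share [−dorsal], [−lateral], [+strident], [−sonorant]. The only features from the list on which they differ: /ts/ is [−continuant] while /ʂ/ is [+continuant]; /ts/ is [+anterior] while /ʂ/ is [−anterior].

[continuant], [anterior]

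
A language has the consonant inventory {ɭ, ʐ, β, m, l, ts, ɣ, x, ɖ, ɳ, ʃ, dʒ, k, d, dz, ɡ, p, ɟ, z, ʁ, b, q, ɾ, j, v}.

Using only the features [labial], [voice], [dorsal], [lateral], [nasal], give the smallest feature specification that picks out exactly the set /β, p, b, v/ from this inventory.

[-nasal, +labial]

Every target segment is [-nasal], [+labial]; each remaining inventory member fails at least one of these. Each conjunct is needed — [+labial] alone would also admit /m/; [-nasal] alone would also admit /ɭ, ʐ, l, ts, …/ — and no other single listed feature has exactly this extension, so two is the minimum.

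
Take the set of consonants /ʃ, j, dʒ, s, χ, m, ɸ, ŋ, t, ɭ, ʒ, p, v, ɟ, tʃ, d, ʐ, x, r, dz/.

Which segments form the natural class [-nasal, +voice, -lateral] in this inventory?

Checking each segment against [-nasal], [+voice], [-lateral]: /j/ (palatal glide), /dʒ/ (voiced postalveolar affricate), /ʒ/ (voiced postalveolar fricative), /v/ (voiced labiodental fricative), /ɟ/ (voiced palatal stop), /d/ (voiced alveolar stop), among others, satisfy every feature; every other segment in the inventory fails at least one.

j, dʒ, ʒ, v, ɟ, d, ʐ, r, dz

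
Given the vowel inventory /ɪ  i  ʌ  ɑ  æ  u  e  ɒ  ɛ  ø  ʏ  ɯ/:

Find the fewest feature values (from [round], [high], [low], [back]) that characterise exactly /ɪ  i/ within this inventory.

[+high, -back, -round]

/ɪ, i/ are all [+high], [-back], [-round], and no other segment in the inventory matches all three values. Dropping any one of them over-generates: [-back, -round] alone would also admit /æ, e, ɛ/; [+high, -round] alone would also admit /ɯ/; [+high, -back] alone would also admit /ʏ/. No other combination of two listed features picks out exactly this set either, so fewer than three features will not do.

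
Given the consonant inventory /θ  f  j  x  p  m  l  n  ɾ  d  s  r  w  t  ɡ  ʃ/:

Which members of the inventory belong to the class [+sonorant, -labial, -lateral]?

Eliminate segments failing any feature: /θ, f, x, p, d, s, t, ɡ, ʃ/ are [-sonorant]; /m, w/ are [+labial]; /l/ is [+lateral]. The remaining /j, n, ɾ, r/ satisfy [+sonorant], [-labial], [-lateral].

j, n, ɾ, r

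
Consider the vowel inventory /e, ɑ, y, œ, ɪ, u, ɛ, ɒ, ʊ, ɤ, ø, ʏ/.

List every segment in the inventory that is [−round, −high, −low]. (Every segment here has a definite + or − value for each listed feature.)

First, the [−round] segments are /e, ɑ, ɪ, ɛ, ɤ/.
Of those, [−high] gives /e, ɑ, ɛ, ɤ/.
Of those, [−low] leaves /e, ɛ, ɤ/.

e, ɛ, ɤ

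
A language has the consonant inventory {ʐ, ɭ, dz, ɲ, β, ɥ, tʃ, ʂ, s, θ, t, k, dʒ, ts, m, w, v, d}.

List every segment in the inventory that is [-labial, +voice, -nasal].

ʐ, ɭ, dz, dʒ, d

Eliminate segments failing any feature: /ɲ/ is [+nasal]; /β, ɥ, m, w, v/ are [+labial]; /tʃ, ʂ, s, θ, t, k, ts/ are [-voice]. The remaining /ʐ, ɭ, dz, dʒ, d/ satisfy [-labial], [+voice], [-nasal].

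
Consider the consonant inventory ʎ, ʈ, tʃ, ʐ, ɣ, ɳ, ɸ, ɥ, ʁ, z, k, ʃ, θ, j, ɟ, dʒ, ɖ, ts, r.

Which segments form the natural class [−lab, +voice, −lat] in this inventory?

ʐ, ɣ, ɳ, ʁ, z, j, ɟ, dʒ, ɖ, r

The [−labial] segments are /ʎ, ʈ, tʃ, ʐ, ɣ, ɳ, ʁ, z, k, ʃ, θ, j, ɟ, dʒ, ɖ, ts, r/.
Intersecting with [+voice] gives /ʎ, ʐ, ɣ, ɳ, ʁ, z, j, ɟ, dʒ, ɖ, r/.
Among these, [−lateral] leaves /ʐ, ɣ, ɳ, ʁ, z, j, ɟ, dʒ, ɖ, r/.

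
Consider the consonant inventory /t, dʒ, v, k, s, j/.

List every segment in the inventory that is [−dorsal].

t, dʒ, v, s

The feature [dorsal] marks segments articulated with the tongue body. In this inventory /t, dʒ, v, s/ lack that property, so they are [−dorsal]; /k, j/ are [+dorsal].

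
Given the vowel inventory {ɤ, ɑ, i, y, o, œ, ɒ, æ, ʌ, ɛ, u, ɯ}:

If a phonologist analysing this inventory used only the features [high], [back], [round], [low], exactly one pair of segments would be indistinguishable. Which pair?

On the given features, /ɤ/ and /ʌ/ have an identical profile: [-high], [+back], [-round], [-low]. No other two segments in the inventory coincide on all 4 features. (They do differ in [tense], which is not among the given features.)

ɤ, ʌ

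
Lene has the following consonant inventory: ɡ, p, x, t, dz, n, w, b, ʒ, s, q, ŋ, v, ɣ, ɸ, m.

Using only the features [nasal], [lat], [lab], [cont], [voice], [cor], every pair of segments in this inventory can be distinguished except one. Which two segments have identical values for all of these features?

On the given features, /w/ and /v/ have an identical profile: [−nasal], [−lateral], [+labial], [+continuant], [+voice], [−coronal]. No other two segments in the inventory coincide on all 6 features. (They do differ in [sonorant], [round] and [dorsal], which are not among the given features.)

w, v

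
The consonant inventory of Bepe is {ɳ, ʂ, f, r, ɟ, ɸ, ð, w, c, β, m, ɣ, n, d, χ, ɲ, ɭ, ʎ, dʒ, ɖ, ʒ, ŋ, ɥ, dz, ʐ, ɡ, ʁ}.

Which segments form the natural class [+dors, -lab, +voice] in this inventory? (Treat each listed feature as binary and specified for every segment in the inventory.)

ɟ, ɣ, ɲ, ʎ, ŋ, ɡ, ʁ

Checking each segment against [+dorsal], [-labial], [+voice]: /ɟ/ (voiced palatal stop), /ɣ/ (voiced velar fricative), /ɲ/ (palatal nasal), /ʎ/ (palatal lateral approximant), /ŋ/ (velar nasal), /ɡ/ (voiced velar stop), among others, satisfy every feature; every other segment in the inventory fails at least one.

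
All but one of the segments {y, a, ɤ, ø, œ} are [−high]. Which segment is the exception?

y

/œ, a, ɤ, ø/ are all [−high]; /y/ (high front rounded tense vowel) is [+high].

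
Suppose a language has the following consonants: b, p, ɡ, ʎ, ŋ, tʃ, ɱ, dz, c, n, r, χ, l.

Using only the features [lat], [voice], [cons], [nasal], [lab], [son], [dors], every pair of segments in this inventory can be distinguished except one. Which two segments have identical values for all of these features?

c, χ

/c/ (voiceless palatal stop) and /χ/ (voiceless uvular fricative) are both [-lateral], [-voice], [+consonantal], [-nasal], [-labial], [-sonorant], [+dorsal], so none of the listed features separates them. (They do differ in [continuant], [high] and [back], which are not among the given features.) Every other pair in the inventory differs on at least one listed feature.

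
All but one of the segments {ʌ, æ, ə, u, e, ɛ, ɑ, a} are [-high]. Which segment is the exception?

Every segment except /u/ is [-high]. /u/ (high back rounded tense vowel) is [+high], so it is the exception.

u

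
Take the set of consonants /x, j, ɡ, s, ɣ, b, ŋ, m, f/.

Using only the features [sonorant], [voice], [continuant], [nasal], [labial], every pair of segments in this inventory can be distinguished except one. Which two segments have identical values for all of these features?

On the given features, /x/ and /s/ have an identical profile: [−sonorant], [−voice], [+continuant], [−nasal], [−labial]. No other two segments in the inventory coincide on all 5 features. (They do differ in [strident], [coronal] and [dorsal], which are not among the given features.)

x, s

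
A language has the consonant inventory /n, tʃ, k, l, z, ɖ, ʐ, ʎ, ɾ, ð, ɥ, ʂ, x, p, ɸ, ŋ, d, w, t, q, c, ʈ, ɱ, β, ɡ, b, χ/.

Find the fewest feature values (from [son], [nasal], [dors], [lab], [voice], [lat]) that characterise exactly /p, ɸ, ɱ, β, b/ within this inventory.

/p, ɸ, ɱ, β, b/ are all [+labial], [−dorsal], and no other segment in the inventory matches both values. Dropping any one of them over-generates: [−dorsal] alone would also admit /n, tʃ, l, z, …/; [+labial] alone would also admit /ɥ, w/. No other single listed feature picks out exactly this set either, so fewer than two features will not do.

[+lab, −dors]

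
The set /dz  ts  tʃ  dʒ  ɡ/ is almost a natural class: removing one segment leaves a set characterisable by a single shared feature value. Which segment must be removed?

ɡ

The remaining segments after removing /ɡ/ share [+delayed release]; /ɡ/ (voiced velar stop) is [−delayed release]. For every other candidate removal, the leftover set fails to share any single feature value that the removed segment lacks.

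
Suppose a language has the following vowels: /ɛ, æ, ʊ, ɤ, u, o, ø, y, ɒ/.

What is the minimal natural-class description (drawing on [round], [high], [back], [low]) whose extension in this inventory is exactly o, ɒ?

Every target segment is [−high], [+back], [+round]; each remaining inventory member fails at least one of these. Each conjunct is needed — [+back, +round] alone would also admit /ʊ, u/; [−high, +round] alone would also admit /ø/; [−high, +back] alone would also admit /ɤ/ — and no other combination of two listed features has exactly this extension, so three is the minimum.

[−high, +back, +round]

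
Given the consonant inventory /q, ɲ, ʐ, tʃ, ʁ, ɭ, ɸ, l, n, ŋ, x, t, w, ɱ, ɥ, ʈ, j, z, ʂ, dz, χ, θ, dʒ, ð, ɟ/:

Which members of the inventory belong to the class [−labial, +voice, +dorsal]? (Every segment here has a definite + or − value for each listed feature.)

Checking each segment against [−labial], [+voice], [+dorsal]: /ɲ/ (palatal nasal), /ʁ/ (voiced uvular fricative), /ŋ/ (velar nasal), /j/ (palatal glide), /ɟ/ (voiced palatal stop) satisfy every feature; every other segment in the inventory fails at least one.

ɲ, ʁ, ŋ, j, ɟ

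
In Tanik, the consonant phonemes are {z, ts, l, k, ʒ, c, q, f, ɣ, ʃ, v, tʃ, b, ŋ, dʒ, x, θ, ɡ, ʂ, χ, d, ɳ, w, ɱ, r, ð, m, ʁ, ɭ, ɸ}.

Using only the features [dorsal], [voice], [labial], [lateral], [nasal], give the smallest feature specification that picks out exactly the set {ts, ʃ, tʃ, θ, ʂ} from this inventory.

[−voice, −labial, −dorsal]

Every target segment is [−voice], [−labial], [−dorsal]; each remaining inventory member fails at least one of these. Each conjunct is needed — [−labial, −dorsal] alone would also admit /z, l, ʒ, dʒ, …/; [−voice, −dorsal] alone would also admit /f, ɸ/; [−voice, −labial] alone would also admit /k, c, q, x, …/ — and no other combination of two listed features has exactly this extension, so three is the minimum.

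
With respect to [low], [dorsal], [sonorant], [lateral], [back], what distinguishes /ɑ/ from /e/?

[low], [back]

The two segments share [+dorsal], [+sonorant], [-lateral]. The only features from the list on which they differ: /ɑ/ is [+low] while /e/ is [-low]; /ɑ/ is [+back] while /e/ is [-back].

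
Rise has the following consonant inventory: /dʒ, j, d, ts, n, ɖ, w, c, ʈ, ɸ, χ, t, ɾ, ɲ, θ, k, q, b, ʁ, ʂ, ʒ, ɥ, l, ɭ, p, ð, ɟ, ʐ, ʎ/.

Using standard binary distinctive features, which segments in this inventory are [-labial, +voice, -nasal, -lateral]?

Checking each segment against [-labial], [+voice], [-nasal], [-lateral]: /dʒ/ (voiced postalveolar affricate), /j/ (palatal glide), /d/ (voiced alveolar stop), /ɖ/ (voiced retroflex stop), /ɾ/ (alveolar tap), /ʁ/ (voiced uvular fricative), among others, satisfy every feature; every other segment in the inventory fails at least one.

dʒ, j, d, ɖ, ɾ, ʁ, ʒ, ð, ɟ, ʐ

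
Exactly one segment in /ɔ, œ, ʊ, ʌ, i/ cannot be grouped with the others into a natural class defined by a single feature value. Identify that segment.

i

[tense] groups all but one: /ɔ, ʌ, œ, ʊ/ share [-tense] while /i/ (high front unrounded tense vowel) alone is [+tense]. Removing any other segment would not leave a single-feature class that excludes it.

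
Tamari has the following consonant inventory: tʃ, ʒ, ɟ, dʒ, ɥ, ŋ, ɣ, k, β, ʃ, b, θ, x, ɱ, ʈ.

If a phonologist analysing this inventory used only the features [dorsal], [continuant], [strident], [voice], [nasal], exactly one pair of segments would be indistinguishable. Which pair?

/ɣ/ (voiced velar fricative) and /ɥ/ (labial-palatal glide) are both [+dorsal], [+continuant], [-strident], [+voice], [-nasal], so none of the listed features separates them. (They do differ in [sonorant], [labial], [round] and [back], which are not among the given features.) Every other pair in the inventory differs on at least one listed feature.

ɣ, ɥ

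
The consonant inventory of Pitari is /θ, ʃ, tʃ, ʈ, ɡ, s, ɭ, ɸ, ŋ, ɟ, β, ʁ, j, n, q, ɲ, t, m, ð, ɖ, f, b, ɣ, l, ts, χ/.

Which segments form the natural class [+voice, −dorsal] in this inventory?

ɭ, β, n, m, ð, ɖ, b, l

Eliminate segments failing any feature: /θ, ʃ, tʃ, ʈ, s, ɸ, q, t, f, ts, χ/ are [−voice]; /ɡ, ŋ, ɟ, ʁ, j, ɲ, ɣ/ are [+dorsal]. The remaining /ɭ, β, n, m, ð, ɖ, b, l/ satisfy [+voice], [−dorsal].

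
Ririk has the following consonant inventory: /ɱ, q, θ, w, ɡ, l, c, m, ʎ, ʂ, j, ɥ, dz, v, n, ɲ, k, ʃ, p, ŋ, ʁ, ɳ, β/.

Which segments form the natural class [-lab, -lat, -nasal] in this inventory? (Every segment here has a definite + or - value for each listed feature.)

q, θ, ɡ, c, ʂ, j, dz, k, ʃ, ʁ

Checking each segment against [-labial], [-lateral], [-nasal]: /q/ (voiceless uvular stop), /θ/ (voiceless dental fricative), /ɡ/ (voiced velar stop), /c/ (voiceless palatal stop), /ʂ/ (voiceless retroflex fricative), /j/ (palatal glide), among others, satisfy every feature; every other segment in the inventory fails at least one.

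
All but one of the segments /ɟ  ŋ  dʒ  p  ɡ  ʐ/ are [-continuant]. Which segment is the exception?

/ʐ/ is the voiced retroflex fricative, which is [+continuant]; the rest — /ɡ, ŋ, ɟ, p, dʒ/ — are [-continuant].

ʐ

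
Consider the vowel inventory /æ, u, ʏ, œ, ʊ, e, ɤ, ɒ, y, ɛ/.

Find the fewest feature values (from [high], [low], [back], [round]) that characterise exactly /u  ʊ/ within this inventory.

/u, ʊ/ are all [+high], [+back], and no other segment in the inventory matches both values. Dropping any one of them over-generates: [+back] alone would also admit /ɤ, ɒ/; [+high] alone would also admit /ʏ, y/. No other single listed feature picks out exactly this set either, so fewer than two features will not do.

[+high, +back]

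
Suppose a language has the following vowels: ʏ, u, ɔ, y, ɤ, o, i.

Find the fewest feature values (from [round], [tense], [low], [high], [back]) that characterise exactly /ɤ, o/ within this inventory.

The class [-high], [+tense] has exactly /ɤ, o/ as its extension in this inventory. No smaller conjunction from the listed features achieves this: [+tense] alone would also admit /u, y, i/; [-high] alone would also admit /ɔ/; and checking the remaining single features turns up none with this extension.

[-high, +tense]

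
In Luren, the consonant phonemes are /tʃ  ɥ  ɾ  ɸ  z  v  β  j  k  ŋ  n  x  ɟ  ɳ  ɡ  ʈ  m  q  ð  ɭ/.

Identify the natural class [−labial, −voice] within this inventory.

tʃ, k, x, ʈ, q

The [−labial] segments are /tʃ, ɾ, z, j, k, ŋ, n, x, ɟ, ɳ, ɡ, ʈ, q, ð, ɭ/.
Among these, [−voice] leaves /tʃ, k, x, ʈ, q/.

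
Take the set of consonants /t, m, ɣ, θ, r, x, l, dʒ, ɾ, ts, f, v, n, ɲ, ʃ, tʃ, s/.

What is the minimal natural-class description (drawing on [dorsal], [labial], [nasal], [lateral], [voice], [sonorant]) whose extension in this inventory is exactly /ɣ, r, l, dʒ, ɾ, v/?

/ɣ, r, l, dʒ, ɾ, v/ are all [+voice], [−nasal], and no other segment in the inventory matches both values. Dropping any one of them over-generates: [−nasal] alone would also admit /t, θ, x, ts, …/; [+voice] alone would also admit /m, n, ɲ/. No other single listed feature picks out exactly this set either, so fewer than two features will not do.

[+voice, −nasal]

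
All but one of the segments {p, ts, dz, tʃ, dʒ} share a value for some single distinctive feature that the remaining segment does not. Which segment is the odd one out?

/tʃ, ts, dʒ, dz/ are all [+delayed release], but /p/ (voiceless bilabial stop) is [−delayed release]. No other single segment can be removed to leave a set sharing one feature value that the removed segment lacks, so /p/ is the odd one out.

p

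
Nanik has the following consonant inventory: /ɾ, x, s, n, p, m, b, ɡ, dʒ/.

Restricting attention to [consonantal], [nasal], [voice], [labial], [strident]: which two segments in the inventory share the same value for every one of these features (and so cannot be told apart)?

/ɾ/ (alveolar tap) and /ɡ/ (voiced velar stop) are both [+consonantal], [-nasal], [+voice], [-labial], [-strident], so none of the listed features separates them. (They do differ in [sonorant], [coronal] and [dorsal], which are not among the given features.) Every other pair in the inventory differs on at least one listed feature.

ɾ, ɡ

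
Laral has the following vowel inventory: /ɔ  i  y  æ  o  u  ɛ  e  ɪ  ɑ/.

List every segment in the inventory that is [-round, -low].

i, ɛ, e, ɪ

The [-round] segments are /i, æ, ɛ, e, ɪ, ɑ/.
Intersecting with [-low] leaves /i, ɛ, e, ɪ/.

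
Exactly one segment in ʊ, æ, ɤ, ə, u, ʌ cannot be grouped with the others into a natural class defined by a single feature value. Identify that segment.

/ʌ, u, ʊ, ɤ, ə/ are all [−low], but /æ/ (low front unrounded vowel) is [+low]. No other single segment can be removed to leave a set sharing one feature value that the removed segment lacks, so /æ/ is the odd one out.

æ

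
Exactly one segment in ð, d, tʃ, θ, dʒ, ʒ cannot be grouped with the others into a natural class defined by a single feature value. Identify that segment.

The remaining segments after removing /d/ share [+distributed]; /d/ (voiced alveolar stop) is [-distributed]. For every other candidate removal, the leftover set fails to share any single feature value that the removed segment lacks.

d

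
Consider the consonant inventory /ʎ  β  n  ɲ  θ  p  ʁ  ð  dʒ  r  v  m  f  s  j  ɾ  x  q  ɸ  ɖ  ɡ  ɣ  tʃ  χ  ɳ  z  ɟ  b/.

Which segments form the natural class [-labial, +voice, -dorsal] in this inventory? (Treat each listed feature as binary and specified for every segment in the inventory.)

Checking each segment against [-labial], [+voice], [-dorsal]: /n/ (alveolar nasal), /ð/ (voiced dental fricative), /dʒ/ (voiced postalveolar affricate), /r/ (alveolar trill), /ɾ/ (alveolar tap), /ɖ/ (voiced retroflex stop), among others, satisfy every feature; every other segment in the inventory fails at least one.

n, ð, dʒ, r, ɾ, ɖ, ɳ, z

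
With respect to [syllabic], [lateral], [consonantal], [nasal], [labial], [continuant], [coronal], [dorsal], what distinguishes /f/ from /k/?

[continuant], [labial], [dorsal]

The two segments share [−syllabic], [−lateral], [+consonantal], [−nasal], [−coronal]. The only features from the list on which they differ: /f/ is [+continuant] while /k/ is [−continuant]; /f/ is [+labial] while /k/ is [−labial]; /f/ is [−dorsal] while /k/ is [+dorsal].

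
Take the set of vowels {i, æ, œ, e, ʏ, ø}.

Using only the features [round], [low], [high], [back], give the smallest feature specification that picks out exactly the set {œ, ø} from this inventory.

Every target segment is [−high], [+round]; each remaining inventory member fails at least one of these. Each conjunct is needed — [+round] alone would also admit /ʏ/; [−high] alone would also admit /æ, e/ — and no other single listed feature has exactly this extension, so two is the minimum.

[−high, +round]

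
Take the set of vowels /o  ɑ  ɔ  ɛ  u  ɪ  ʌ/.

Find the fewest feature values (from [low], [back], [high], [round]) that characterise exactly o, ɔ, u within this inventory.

[+round]

/o, ɔ, u/ are exactly the [+round] segments in the inventory, so a single feature suffices.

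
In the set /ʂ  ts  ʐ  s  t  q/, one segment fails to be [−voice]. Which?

ʐ

/t, q, ts, s, ʂ/ are all [−voice]; /ʐ/ (voiced retroflex fricative) is [+voice].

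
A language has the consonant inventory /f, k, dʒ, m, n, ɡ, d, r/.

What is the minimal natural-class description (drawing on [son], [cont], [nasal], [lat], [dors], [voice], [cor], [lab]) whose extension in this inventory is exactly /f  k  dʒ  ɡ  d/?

The target set is precisely the extension of [−sonorant] in this inventory.

[−son]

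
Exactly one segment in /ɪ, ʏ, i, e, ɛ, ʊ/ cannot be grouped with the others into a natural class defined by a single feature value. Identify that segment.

ʊ

[back] groups all but one: /ɛ, ɪ, ʏ, e, i/ share [−back] while /ʊ/ (high back rounded lax vowel) alone is [+back]. Removing any other segment would not leave a single-feature class that excludes it.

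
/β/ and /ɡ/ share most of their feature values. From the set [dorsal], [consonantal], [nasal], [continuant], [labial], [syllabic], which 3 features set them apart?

The two segments share [+consonantal], [−nasal], [−syllabic]. The only features from the list on which they differ: /β/ is [+continuant] while /ɡ/ is [−continuant]; /β/ is [+labial] while /ɡ/ is [−labial]; /β/ is [−dorsal] while /ɡ/ is [+dorsal].

[continuant], [labial], [dorsal]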